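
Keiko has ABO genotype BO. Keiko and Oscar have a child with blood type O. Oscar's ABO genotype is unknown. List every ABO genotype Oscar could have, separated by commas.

AO, BO, OO

For each candidate genotype of Oscar, check whether crossing it with BO can produce every observed child phenotype.
  AA → possible child types {A, AB} ✗
  AB → possible child types {A, B, AB} ✗
  AO → possible child types {O, A, B, AB} ✓
  BB → possible child types {B} ✗
  BO → possible child types {O, B} ✓
  OO → possible child types {O, B} ✓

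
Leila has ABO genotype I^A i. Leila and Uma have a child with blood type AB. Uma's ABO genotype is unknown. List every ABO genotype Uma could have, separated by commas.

For each candidate genotype of Uma, check whether crossing it with I^A i can produce every observed child phenotype.
  I^A I^A → possible child types {A} ✗
  I^A I^B → possible child types {A, B, AB} ✓
  I^A i → possible child types {O, A} ✗
  I^B I^B → possible child types {B, AB} ✓
  I^B i → possible child types {O, A, B, AB} ✓
  i i → possible child types {O, A} ✗

I^A I^B, I^B I^B, I^B i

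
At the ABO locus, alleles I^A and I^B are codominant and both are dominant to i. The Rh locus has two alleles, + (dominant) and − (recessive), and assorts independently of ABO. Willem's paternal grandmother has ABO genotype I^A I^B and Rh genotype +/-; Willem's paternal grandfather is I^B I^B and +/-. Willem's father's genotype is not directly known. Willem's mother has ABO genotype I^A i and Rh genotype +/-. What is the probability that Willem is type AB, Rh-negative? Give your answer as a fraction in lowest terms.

Willem's father's ABO genotype from I^A I^B × I^B I^B: 1/2 I^A I^B, 1/2 I^B I^B.
Crossing each possibility with the mother I^A i and summing P(type AB): 1/2·1/4 + 1/2·1/2 = 3/8.
Similarly for Rh via the father's Rh distribution: P(Rh-) = 1/4.
Independent loci: 3/8 × 1/4 = 3/32.

3/32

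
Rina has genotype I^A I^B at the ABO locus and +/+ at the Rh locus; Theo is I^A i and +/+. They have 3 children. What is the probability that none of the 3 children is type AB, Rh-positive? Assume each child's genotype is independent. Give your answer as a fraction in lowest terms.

ABO cross I^A I^B × I^A i → 1/2 A, 1/4 B, 1/4 AB.
Rh cross +/+ × +/+ → 1 Rh+; so P(type AB, Rh-positive) = 1/4 × 1 = 1/4 per child.
P(not type AB, Rh-positive) = 3/4 for one child; (3/4)^3 = 27/64.

27/64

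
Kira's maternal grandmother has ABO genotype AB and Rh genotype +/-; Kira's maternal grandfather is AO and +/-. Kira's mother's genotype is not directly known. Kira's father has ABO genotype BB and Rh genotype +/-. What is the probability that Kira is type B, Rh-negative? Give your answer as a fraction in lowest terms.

1/8

Kira's mother's ABO genotype from AB × AO: 1/4 AA, 1/4 AB, 1/4 AO, 1/4 BO.
Crossing each possibility with the father BB and summing P(type B): 1/4·0 + 1/4·1/2 + 1/4·1/2 + 1/4·1 = 1/2.
Similarly for Rh via the mother's Rh distribution: P(Rh-) = 1/4.
Independent loci: 1/2 × 1/4 = 1/8.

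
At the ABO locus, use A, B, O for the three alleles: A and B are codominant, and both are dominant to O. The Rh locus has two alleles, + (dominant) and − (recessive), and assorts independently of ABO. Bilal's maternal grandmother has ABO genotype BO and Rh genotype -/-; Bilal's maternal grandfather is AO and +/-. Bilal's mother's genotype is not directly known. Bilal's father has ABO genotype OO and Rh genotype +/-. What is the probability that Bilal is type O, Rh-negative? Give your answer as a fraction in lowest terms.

Bilal's mother's ABO genotype from BO × AO: 1/4 AB, 1/4 AO, 1/4 BO, 1/4 OO.
Crossing each possibility with the father OO and summing P(type O): 1/4·0 + 1/4·1/2 + 1/4·1/2 + 1/4·1 = 1/2.
Similarly for Rh via the mother's Rh distribution: P(Rh-) = 3/8.
Independent loci: 1/2 × 3/8 = 3/16.

3/16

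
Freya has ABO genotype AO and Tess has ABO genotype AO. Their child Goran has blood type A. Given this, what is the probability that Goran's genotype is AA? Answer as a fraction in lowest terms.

1/3

Cross AO × AO → 1/4 AA, 1/2 AO, 1/4 OO.
Type-A genotypes among offspring: AA (1/4), AO (1/2); total 3/4.
P(AA | type A) = (1/4) / (3/4) = 1/3.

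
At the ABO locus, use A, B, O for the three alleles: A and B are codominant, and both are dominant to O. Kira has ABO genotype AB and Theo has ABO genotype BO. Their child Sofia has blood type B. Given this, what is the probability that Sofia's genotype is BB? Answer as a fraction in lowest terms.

1/2

Cross AB × BO → 1/4 AB, 1/4 AO, 1/4 BB, 1/4 BO.
Type-B genotypes among offspring: BB (1/4), BO (1/4); total 1/2.
P(BB | type B) = (1/4) / (1/2) = 1/2.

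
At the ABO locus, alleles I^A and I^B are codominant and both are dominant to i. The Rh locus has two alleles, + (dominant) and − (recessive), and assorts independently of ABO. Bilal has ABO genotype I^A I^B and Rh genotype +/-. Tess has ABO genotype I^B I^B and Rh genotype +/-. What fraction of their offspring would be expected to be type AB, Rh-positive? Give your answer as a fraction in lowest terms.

3/8

ABO cross I^A I^B × I^B I^B → offspring phenotypes: 1/2 B, 1/2 AB.
Rh cross +/- × +/- → 3/4 Rh+, 1/4 Rh-.
Independent loci: P(type AB, Rh-positive) = 1/2 × 3/4 = 3/8.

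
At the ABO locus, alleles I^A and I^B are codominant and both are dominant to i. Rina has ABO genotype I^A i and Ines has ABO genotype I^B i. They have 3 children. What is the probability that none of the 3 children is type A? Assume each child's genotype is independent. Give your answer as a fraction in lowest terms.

ABO cross I^A i × I^B i → 1/4 O, 1/4 A, 1/4 B, 1/4 AB.
So P(type A) = 1/4 per child.
P(not type A) = 3/4 for one child; (3/4)^3 = 27/64.

27/64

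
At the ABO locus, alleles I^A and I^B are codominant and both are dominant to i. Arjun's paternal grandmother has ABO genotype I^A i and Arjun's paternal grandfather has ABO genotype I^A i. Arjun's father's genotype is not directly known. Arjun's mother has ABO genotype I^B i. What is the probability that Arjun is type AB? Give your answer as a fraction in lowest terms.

1/4

Arjun's father's ABO genotype from I^A i × I^A i: 1/4 I^A I^A, 1/2 I^A i, 1/4 i i.
Crossing each possibility with the mother I^B i and summing P(type AB): 1/4·1/2 + 1/2·1/4 + 1/4·0 = 1/4.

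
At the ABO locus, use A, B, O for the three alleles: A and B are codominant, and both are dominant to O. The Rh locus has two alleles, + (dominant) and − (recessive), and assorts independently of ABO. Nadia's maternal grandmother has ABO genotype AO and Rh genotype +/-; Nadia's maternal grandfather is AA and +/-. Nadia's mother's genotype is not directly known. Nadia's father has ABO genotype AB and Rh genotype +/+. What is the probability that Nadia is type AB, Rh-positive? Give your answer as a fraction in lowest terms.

3/8

Nadia's mother's ABO genotype from AO × AA: 1/2 AA, 1/2 AO.
Crossing each possibility with the father AB and summing P(type AB): 1/2·1/2 + 1/2·1/4 = 3/8.
Similarly for Rh via the mother's Rh distribution: P(Rh+) = 1.
Independent loci: 3/8 × 1 = 3/8.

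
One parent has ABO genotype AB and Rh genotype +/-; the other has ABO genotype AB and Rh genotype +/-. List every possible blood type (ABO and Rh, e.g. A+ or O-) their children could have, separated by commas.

Gametes from AB × AB give offspring ABO genotypes AA, AB, BB, i.e. phenotypes A, B, AB.
Rh cross +/- × +/- → phenotypes Rh+, Rh-.
Combining independently: A+, A-, B+, B-, AB+, AB-.

A+, A-, B+, B-, AB+, AB-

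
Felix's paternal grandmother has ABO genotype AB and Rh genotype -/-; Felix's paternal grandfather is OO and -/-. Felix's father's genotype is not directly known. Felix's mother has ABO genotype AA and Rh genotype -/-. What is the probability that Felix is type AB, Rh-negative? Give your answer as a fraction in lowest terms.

1/4

Felix's father's ABO genotype from AB × OO: 1/2 AO, 1/2 BO.
Crossing each possibility with the mother AA and summing P(type AB): 1/2·0 + 1/2·1/2 = 1/4.
Similarly for Rh via the father's Rh distribution: P(Rh-) = 1.
Independent loci: 1/4 × 1 = 1/4.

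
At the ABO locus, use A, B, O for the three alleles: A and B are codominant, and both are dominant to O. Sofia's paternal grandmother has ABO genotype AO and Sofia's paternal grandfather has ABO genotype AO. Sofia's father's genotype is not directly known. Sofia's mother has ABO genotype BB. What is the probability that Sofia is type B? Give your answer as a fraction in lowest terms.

1/2

Sofia's father's ABO genotype from AO × AO: 1/4 AA, 1/2 AO, 1/4 OO.
Crossing each possibility with the mother BB and summing P(type B): 1/4·0 + 1/2·1/2 + 1/4·1 = 1/2.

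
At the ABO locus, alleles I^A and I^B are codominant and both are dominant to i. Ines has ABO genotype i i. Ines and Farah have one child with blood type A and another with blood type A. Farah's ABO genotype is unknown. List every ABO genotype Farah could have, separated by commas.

I^A I^A, I^A I^B, I^A i

For each candidate genotype of Farah, check whether crossing it with i i can produce every observed child phenotype.
  I^A I^A → possible child types {A} ✓
  I^A I^B → possible child types {A, B} ✓
  I^A i → possible child types {O, A} ✓
  I^B I^B → possible child types {B} ✗
  I^B i → possible child types {O, B} ✗
  i i → possible child types {O} ✗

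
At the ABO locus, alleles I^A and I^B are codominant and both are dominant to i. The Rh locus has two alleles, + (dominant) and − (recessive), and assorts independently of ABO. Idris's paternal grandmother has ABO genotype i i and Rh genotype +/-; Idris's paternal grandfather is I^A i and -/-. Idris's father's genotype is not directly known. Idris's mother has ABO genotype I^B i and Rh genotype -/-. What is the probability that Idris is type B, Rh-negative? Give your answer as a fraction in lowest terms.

9/32

Idris's father's ABO genotype from i i × I^A i: 1/2 I^A i, 1/2 i i.
Crossing each possibility with the mother I^B i and summing P(type B): 1/2·1/4 + 1/2·1/2 = 3/8.
Similarly for Rh via the father's Rh distribution: P(Rh-) = 3/4.
Independent loci: 3/8 × 3/4 = 9/32.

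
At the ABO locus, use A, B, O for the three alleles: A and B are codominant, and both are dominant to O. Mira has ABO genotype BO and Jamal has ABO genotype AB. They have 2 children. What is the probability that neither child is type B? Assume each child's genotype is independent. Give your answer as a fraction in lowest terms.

1/4

ABO cross BO × AB → 1/4 A, 1/2 B, 1/4 AB.
So P(type B) = 1/2 per child.
P(not type B) = 1/2 for one child; (1/2)^2 = 1/4.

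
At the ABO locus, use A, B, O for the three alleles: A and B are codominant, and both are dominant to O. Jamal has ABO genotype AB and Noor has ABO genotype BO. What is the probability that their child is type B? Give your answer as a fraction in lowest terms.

1/2

ABO cross AB × BO → offspring phenotypes: 1/4 A, 1/2 B, 1/4 AB.
So P(type B) = 1/2.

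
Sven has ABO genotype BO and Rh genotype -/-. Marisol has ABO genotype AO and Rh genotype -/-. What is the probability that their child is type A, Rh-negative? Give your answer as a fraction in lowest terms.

ABO cross BO × AO → offspring phenotypes: 1/4 O, 1/4 A, 1/4 B, 1/4 AB.
Rh cross -/- × -/- → 1 Rh-.
Independent loci: P(type A, Rh-negative) = 1/4 × 1 = 1/4.

1/4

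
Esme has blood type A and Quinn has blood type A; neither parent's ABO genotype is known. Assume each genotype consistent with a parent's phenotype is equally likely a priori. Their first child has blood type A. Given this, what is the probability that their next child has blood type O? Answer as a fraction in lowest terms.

1/20

Possible genotypes: Esme ∈ {AA, AO}; Quinn ∈ {AA, AO}.
Weight each parental genotype pair by prior × P(type-A child):
  AA × AA: posterior weight 4/15; P(next child type O) = 0.
  AA × AO: posterior weight 4/15; P(next child type O) = 0.
  AO × AA: posterior weight 4/15; P(next child type O) = 0.
  AO × AO: posterior weight 1/5; P(next child type O) = 1/4.
Weighted sum = 1/20.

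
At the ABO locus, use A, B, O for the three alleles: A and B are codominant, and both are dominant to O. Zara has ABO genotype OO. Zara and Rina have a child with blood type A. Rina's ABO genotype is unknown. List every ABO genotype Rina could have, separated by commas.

AA, AB, AO

For each candidate genotype of Rina, check whether crossing it with OO can produce every observed child phenotype.
  AA → possible child types {A} ✓
  AB → possible child types {A, B} ✓
  AO → possible child types {O, A} ✓
  BB → possible child types {B} ✗
  BO → possible child types {O, B} ✗
  OO → possible child types {O} ✗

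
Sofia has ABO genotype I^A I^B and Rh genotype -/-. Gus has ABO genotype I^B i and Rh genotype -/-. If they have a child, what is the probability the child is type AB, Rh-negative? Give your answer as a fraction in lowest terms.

1/4

ABO cross I^A I^B × I^B i → offspring phenotypes: 1/4 A, 1/2 B, 1/4 AB.
Rh cross -/- × -/- → 1 Rh-.
Independent loci: P(type AB, Rh-negative) = 1/4 × 1 = 1/4.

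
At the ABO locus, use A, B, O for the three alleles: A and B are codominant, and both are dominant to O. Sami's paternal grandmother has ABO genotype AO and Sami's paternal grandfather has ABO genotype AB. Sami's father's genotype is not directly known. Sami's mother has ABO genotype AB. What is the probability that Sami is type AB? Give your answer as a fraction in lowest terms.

3/8

Sami's father's ABO genotype from AO × AB: 1/4 AA, 1/4 AB, 1/4 AO, 1/4 BO.
Crossing each possibility with the mother AB and summing P(type AB): 1/4·1/2 + 1/4·1/2 + 1/4·1/4 + 1/4·1/4 = 3/8.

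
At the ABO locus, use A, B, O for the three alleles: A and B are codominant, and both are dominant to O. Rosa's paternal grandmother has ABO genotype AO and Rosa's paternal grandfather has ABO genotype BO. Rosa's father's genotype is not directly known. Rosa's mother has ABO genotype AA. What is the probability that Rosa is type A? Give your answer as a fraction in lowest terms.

3/4

Rosa's father's ABO genotype from AO × BO: 1/4 AB, 1/4 AO, 1/4 BO, 1/4 OO.
Crossing each possibility with the mother AA and summing P(type A): 1/4·1/2 + 1/4·1 + 1/4·1/2 + 1/4·1 = 3/4.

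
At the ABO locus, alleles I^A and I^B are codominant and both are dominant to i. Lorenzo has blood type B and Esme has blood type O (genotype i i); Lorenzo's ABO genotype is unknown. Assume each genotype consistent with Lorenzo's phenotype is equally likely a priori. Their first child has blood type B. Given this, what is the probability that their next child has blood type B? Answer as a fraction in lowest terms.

5/6

Possible genotypes: Lorenzo ∈ {I^B I^B, I^B i}; Esme ∈ {i i}.
Weight each parental genotype pair by prior × P(type-B child):
  I^B I^B × i i: posterior weight 2/3; P(next child type B) = 1.
  I^B i × i i: posterior weight 1/3; P(next child type B) = 1/2.
Weighted sum = 5/6.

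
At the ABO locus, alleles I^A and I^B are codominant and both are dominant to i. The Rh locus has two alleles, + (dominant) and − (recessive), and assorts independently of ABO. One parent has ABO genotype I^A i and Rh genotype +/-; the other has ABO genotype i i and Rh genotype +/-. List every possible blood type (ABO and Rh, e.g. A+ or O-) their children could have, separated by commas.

O+, O-, A+, A-

Gametes from I^A i × i i give offspring ABO genotypes I^A i, i i, i.e. phenotypes O, A.
Rh cross +/- × +/- → phenotypes Rh+, Rh-.
Combining independently: O+, O-, A+, A-.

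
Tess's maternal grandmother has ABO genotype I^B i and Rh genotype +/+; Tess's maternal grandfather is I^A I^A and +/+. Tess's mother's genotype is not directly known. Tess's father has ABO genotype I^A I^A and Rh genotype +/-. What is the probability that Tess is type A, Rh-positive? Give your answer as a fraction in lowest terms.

Tess's mother's ABO genotype from I^B i × I^A I^A: 1/2 I^A I^B, 1/2 I^A i.
Crossing each possibility with the father I^A I^A and summing P(type A): 1/2·1/2 + 1/2·1 = 3/4.
Similarly for Rh via the mother's Rh distribution: P(Rh+) = 1.
Independent loci: 3/4 × 1 = 3/4.

3/4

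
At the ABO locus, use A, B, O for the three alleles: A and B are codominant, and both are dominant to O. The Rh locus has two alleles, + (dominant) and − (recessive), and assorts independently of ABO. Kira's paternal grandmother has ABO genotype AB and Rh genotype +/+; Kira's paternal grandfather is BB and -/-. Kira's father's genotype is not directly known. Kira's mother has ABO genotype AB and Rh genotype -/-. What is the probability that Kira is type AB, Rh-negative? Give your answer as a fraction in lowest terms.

Kira's father's ABO genotype from AB × BB: 1/2 AB, 1/2 BB.
Crossing each possibility with the mother AB and summing P(type AB): 1/2·1/2 + 1/2·1/2 = 1/2.
Similarly for Rh via the father's Rh distribution: P(Rh-) = 1/2.
Independent loci: 1/2 × 1/2 = 1/4.

1/4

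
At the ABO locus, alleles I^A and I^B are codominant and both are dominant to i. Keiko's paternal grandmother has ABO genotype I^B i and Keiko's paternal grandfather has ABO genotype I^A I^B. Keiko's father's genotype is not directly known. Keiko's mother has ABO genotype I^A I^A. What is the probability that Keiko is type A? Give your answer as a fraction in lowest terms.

Keiko's father's ABO genotype from I^B i × I^A I^B: 1/4 I^A I^B, 1/4 I^A i, 1/4 I^B I^B, 1/4 I^B i.
Crossing each possibility with the mother I^A I^A and summing P(type A): 1/4·1/2 + 1/4·1 + 1/4·0 + 1/4·1/2 = 1/2.

1/2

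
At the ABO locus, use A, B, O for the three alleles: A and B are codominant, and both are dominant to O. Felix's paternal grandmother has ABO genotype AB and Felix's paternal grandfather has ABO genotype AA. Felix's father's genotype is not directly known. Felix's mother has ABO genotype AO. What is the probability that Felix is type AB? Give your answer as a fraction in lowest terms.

Felix's father's ABO genotype from AB × AA: 1/2 AA, 1/2 AB.
Crossing each possibility with the mother AO and summing P(type AB): 1/2·0 + 1/2·1/4 = 1/8.

1/8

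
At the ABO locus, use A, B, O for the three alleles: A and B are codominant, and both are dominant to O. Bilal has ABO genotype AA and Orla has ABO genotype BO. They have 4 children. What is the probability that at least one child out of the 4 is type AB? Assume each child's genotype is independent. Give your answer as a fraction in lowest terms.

15/16

ABO cross AA × BO → 1/2 A, 1/2 AB.
So P(type AB) = 1/2 per child.
P(none) = (1/2)^4 = 1/16; P(at least one) = 1 − 1/16 = 15/16.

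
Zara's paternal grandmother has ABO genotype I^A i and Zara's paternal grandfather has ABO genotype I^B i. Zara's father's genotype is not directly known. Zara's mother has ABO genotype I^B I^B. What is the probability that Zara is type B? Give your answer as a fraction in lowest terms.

Zara's father's ABO genotype from I^A i × I^B i: 1/4 I^A I^B, 1/4 I^A i, 1/4 I^B i, 1/4 i i.
Crossing each possibility with the mother I^B I^B and summing P(type B): 1/4·1/2 + 1/4·1/2 + 1/4·1 + 1/4·1 = 3/4.

3/4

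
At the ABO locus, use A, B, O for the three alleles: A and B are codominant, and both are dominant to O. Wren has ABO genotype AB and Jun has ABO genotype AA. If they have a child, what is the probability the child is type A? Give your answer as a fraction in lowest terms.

ABO cross AB × AA → offspring phenotypes: 1/2 A, 1/2 AB.
So P(type A) = 1/2.

1/2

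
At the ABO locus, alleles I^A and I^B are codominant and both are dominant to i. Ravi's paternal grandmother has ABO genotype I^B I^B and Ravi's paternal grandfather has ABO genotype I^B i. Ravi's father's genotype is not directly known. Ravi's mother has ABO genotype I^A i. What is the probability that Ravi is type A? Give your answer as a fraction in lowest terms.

1/8

Ravi's father's ABO genotype from I^B I^B × I^B i: 1/2 I^B I^B, 1/2 I^B i.
Crossing each possibility with the mother I^A i and summing P(type A): 1/2·0 + 1/2·1/4 = 1/8.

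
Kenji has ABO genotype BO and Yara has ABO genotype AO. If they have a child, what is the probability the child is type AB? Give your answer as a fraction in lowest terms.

ABO cross BO × AO → offspring phenotypes: 1/4 O, 1/4 A, 1/4 B, 1/4 AB.
So P(type AB) = 1/4.

1/4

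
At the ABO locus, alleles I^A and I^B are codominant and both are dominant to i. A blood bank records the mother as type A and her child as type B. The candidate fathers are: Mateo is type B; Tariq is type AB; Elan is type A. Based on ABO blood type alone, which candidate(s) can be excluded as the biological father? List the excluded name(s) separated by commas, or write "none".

Elan

A candidate is excluded only if no genotype consistent with his phenotype could produce a type B child with a type A mother.
Elan (type A): no genotype consistent with that phenotype can produce a type-B child with a type-A mother.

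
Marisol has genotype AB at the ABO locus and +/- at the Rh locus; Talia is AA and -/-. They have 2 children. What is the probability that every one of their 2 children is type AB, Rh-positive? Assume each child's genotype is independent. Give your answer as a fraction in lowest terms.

1/16

ABO cross AB × AA → 1/2 A, 1/2 AB.
Rh cross +/- × -/- → 1/2 Rh+, 1/2 Rh-; so P(type AB, Rh-positive) = 1/2 × 1/2 = 1/4 per child.
All 2 independent: (1/4)^2 = 1/16.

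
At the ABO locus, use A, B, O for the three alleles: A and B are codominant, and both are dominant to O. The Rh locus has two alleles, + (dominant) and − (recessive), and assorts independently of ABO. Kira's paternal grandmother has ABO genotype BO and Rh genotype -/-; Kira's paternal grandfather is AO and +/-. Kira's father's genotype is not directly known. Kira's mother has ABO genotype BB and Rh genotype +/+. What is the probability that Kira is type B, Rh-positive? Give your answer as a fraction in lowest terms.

Kira's father's ABO genotype from BO × AO: 1/4 AB, 1/4 AO, 1/4 BO, 1/4 OO.
Crossing each possibility with the mother BB and summing P(type B): 1/4·1/2 + 1/4·1/2 + 1/4·1 + 1/4·1 = 3/4.
Similarly for Rh via the father's Rh distribution: P(Rh+) = 1.
Independent loci: 3/4 × 1 = 3/4.

3/4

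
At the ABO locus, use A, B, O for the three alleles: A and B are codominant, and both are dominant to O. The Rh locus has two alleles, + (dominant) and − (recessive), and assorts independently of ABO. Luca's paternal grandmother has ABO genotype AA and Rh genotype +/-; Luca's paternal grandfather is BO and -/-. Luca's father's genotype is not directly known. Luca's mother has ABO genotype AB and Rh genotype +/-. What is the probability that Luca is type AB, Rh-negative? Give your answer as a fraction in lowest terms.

9/64

Luca's father's ABO genotype from AA × BO: 1/2 AB, 1/2 AO.
Crossing each possibility with the mother AB and summing P(type AB): 1/2·1/2 + 1/2·1/4 = 3/8.
Similarly for Rh via the father's Rh distribution: P(Rh-) = 3/8.
Independent loci: 3/8 × 3/8 = 9/64.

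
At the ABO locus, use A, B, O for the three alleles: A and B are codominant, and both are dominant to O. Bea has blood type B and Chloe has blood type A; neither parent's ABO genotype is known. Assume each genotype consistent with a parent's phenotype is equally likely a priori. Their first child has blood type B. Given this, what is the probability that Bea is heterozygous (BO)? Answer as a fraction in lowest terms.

Possible genotypes: Bea ∈ {BB, BO}; Chloe ∈ {AA, AO}.
Weight each parental genotype pair by prior × P(type-B child):
  BB × AO: posterior weight 2/3.
  BO × AO: posterior weight 1/3.
Sum the posterior weight over pairs where Bea is BO: 1/3.

1/3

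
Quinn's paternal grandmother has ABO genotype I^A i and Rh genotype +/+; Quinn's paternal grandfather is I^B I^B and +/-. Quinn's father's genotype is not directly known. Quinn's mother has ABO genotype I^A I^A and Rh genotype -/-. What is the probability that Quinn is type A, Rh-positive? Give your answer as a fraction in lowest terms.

Quinn's father's ABO genotype from I^A i × I^B I^B: 1/2 I^A I^B, 1/2 I^B i.
Crossing each possibility with the mother I^A I^A and summing P(type A): 1/2·1/2 + 1/2·1/2 = 1/2.
Similarly for Rh via the father's Rh distribution: P(Rh+) = 3/4.
Independent loci: 1/2 × 3/4 = 3/8.

3/8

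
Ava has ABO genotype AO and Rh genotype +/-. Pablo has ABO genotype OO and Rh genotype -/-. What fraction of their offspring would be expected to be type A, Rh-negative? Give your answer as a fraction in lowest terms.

ABO cross AO × OO → offspring phenotypes: 1/2 O, 1/2 A.
Rh cross +/- × -/- → 1/2 Rh+, 1/2 Rh-.
Independent loci: P(type A, Rh-negative) = 1/2 × 1/2 = 1/4.

1/4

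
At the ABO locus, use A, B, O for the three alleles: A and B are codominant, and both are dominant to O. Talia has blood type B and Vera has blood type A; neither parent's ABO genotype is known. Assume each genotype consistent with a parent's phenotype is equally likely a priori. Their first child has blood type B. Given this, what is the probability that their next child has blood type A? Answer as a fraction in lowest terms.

Possible genotypes: Talia ∈ {BB, BO}; Vera ∈ {AA, AO}.
Weight each parental genotype pair by prior × P(type-B child):
  BB × AO: posterior weight 2/3; P(next child type A) = 0.
  BO × AO: posterior weight 1/3; P(next child type A) = 1/4.
Weighted sum = 1/12.

1/12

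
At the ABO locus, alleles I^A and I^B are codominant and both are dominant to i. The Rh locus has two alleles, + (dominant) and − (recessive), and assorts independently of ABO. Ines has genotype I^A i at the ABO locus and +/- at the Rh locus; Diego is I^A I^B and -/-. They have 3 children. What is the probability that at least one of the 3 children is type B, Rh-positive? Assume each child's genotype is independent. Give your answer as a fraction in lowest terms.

ABO cross I^A i × I^A I^B → 1/2 A, 1/4 B, 1/4 AB.
Rh cross +/- × -/- → 1/2 Rh+, 1/2 Rh-; so P(type B, Rh-positive) = 1/4 × 1/2 = 1/8 per child.
P(none) = (7/8)^3 = 343/512; P(at least one) = 1 − 343/512 = 169/512.

169/512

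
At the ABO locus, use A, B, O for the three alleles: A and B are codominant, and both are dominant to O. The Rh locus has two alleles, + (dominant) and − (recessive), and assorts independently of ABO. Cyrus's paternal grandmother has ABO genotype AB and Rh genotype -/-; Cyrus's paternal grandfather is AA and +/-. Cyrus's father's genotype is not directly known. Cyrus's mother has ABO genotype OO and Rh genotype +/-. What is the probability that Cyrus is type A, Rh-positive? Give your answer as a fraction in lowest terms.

15/32

Cyrus's father's ABO genotype from AB × AA: 1/2 AA, 1/2 AB.
Crossing each possibility with the mother OO and summing P(type A): 1/2·1 + 1/2·1/2 = 3/4.
Similarly for Rh via the father's Rh distribution: P(Rh+) = 5/8.
Independent loci: 3/4 × 5/8 = 15/32.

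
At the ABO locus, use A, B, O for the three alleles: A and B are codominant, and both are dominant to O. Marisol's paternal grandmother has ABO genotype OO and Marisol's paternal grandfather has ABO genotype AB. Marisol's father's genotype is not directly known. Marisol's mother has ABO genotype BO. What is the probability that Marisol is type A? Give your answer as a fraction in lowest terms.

Marisol's father's ABO genotype from OO × AB: 1/2 AO, 1/2 BO.
Crossing each possibility with the mother BO and summing P(type A): 1/2·1/4 + 1/2·0 = 1/8.

1/8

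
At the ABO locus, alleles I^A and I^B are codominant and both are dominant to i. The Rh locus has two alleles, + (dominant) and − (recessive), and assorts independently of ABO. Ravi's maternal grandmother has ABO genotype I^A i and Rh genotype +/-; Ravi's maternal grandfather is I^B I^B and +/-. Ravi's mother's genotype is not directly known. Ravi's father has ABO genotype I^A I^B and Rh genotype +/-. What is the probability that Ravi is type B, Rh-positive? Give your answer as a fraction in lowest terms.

9/32

Ravi's mother's ABO genotype from I^A i × I^B I^B: 1/2 I^A I^B, 1/2 I^B i.
Crossing each possibility with the father I^A I^B and summing P(type B): 1/2·1/4 + 1/2·1/2 = 3/8.
Similarly for Rh via the mother's Rh distribution: P(Rh+) = 3/4.
Independent loci: 3/8 × 3/4 = 9/32.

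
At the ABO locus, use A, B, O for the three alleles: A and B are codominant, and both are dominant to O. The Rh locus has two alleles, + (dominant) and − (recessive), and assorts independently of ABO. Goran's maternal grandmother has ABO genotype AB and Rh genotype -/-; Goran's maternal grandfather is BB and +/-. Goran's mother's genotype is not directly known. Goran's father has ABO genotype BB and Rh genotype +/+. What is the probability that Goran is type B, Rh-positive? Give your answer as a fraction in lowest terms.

Goran's mother's ABO genotype from AB × BB: 1/2 AB, 1/2 BB.
Crossing each possibility with the father BB and summing P(type B): 1/2·1/2 + 1/2·1 = 3/4.
Similarly for Rh via the mother's Rh distribution: P(Rh+) = 1.
Independent loci: 3/4 × 1 = 3/4.

3/4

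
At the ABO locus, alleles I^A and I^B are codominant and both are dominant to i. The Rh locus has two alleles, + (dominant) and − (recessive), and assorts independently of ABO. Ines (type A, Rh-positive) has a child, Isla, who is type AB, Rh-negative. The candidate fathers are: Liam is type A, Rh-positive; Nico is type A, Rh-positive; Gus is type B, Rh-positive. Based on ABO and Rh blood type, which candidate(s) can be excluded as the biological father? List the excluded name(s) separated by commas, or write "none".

Liam, Nico

A candidate is excluded only if no genotype consistent with his phenotype could produce a type AB, Rh-negative child with a type A, Rh-positive mother.
Liam (type A, Rh+): no genotype consistent with that phenotype can produce a type-AB Rh- child with a type-A mother.
Nico (type A, Rh+): no genotype consistent with that phenotype can produce a type-AB Rh- child with a type-A mother.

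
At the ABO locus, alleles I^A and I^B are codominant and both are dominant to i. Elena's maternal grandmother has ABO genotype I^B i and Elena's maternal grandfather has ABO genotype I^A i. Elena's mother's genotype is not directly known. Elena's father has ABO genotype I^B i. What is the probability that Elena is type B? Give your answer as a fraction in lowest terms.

Elena's mother's ABO genotype from I^B i × I^A i: 1/4 I^A I^B, 1/4 I^A i, 1/4 I^B i, 1/4 i i.
Crossing each possibility with the father I^B i and summing P(type B): 1/4·1/2 + 1/4·1/4 + 1/4·3/4 + 1/4·1/2 = 1/2.

1/2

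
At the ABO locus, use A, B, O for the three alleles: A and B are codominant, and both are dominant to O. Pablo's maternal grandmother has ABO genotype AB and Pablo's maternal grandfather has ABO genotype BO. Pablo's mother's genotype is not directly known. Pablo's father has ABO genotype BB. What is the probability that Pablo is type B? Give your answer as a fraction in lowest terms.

Pablo's mother's ABO genotype from AB × BO: 1/4 AB, 1/4 AO, 1/4 BB, 1/4 BO.
Crossing each possibility with the father BB and summing P(type B): 1/4·1/2 + 1/4·1/2 + 1/4·1 + 1/4·1 = 3/4.

3/4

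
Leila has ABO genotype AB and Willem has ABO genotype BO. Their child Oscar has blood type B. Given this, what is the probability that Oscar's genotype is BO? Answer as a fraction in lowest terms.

1/2

Cross AB × BO → 1/4 AB, 1/4 AO, 1/4 BB, 1/4 BO.
Type-B genotypes among offspring: BB (1/4), BO (1/4); total 1/2.
P(BO | type B) = (1/4) / (1/2) = 1/2.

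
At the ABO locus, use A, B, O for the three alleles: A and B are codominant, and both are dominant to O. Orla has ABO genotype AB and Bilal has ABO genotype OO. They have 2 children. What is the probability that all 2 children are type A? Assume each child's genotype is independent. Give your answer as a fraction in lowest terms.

ABO cross AB × OO → 1/2 A, 1/2 B.
So P(type A) = 1/2 per child.
All 2 independent: (1/2)^2 = 1/4.

1/4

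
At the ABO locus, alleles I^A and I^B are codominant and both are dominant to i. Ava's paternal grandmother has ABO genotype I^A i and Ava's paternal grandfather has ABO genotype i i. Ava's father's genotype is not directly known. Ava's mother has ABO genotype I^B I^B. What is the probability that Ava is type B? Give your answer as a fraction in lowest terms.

3/4

Ava's father's ABO genotype from I^A i × i i: 1/2 I^A i, 1/2 i i.
Crossing each possibility with the mother I^B I^B and summing P(type B): 1/2·1/2 + 1/2·1 = 3/4.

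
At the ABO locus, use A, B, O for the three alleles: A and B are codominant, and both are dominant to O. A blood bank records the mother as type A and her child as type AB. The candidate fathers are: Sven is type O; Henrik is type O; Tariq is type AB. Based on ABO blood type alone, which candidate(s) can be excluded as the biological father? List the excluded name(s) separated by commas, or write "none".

Sven, Henrik

A candidate is excluded only if no genotype consistent with his phenotype could produce a type AB child with a type A mother.
Sven (type O): no genotype consistent with that phenotype can produce a type-AB child with a type-A mother.
Henrik (type O): no genotype consistent with that phenotype can produce a type-AB child with a type-A mother.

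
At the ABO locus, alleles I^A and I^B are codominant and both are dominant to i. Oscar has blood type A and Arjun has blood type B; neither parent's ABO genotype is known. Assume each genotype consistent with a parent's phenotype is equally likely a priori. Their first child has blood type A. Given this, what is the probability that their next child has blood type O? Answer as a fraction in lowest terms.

1/12

Possible genotypes: Oscar ∈ {I^A I^A, I^A i}; Arjun ∈ {I^B I^B, I^B i}.
Weight each parental genotype pair by prior × P(type-A child):
  I^A I^A × I^B i: posterior weight 2/3; P(next child type O) = 0.
  I^A i × I^B i: posterior weight 1/3; P(next child type O) = 1/4.
Weighted sum = 1/12.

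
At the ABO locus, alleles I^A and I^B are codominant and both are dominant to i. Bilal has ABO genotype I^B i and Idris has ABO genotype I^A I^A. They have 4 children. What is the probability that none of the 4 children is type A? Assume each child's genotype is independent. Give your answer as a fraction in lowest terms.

1/16

ABO cross I^B i × I^A I^A → 1/2 A, 1/2 AB.
So P(type A) = 1/2 per child.
P(not type A) = 1/2 for one child; (1/2)^4 = 1/16.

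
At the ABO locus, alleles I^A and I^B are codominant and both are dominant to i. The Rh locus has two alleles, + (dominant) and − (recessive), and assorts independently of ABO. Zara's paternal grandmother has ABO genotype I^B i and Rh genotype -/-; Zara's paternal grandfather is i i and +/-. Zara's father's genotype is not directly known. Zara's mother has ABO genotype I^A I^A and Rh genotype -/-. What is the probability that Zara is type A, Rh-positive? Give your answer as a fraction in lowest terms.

3/16

Zara's father's ABO genotype from I^B i × i i: 1/2 I^B i, 1/2 i i.
Crossing each possibility with the mother I^A I^A and summing P(type A): 1/2·1/2 + 1/2·1 = 3/4.
Similarly for Rh via the father's Rh distribution: P(Rh+) = 1/4.
Independent loci: 3/4 × 1/4 = 3/16.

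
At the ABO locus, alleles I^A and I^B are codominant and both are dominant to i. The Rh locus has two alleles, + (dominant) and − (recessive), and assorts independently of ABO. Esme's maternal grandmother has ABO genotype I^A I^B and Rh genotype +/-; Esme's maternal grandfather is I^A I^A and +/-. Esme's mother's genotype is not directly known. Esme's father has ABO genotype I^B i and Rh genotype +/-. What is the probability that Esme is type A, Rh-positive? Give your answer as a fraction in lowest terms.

Esme's mother's ABO genotype from I^A I^B × I^A I^A: 1/2 I^A I^A, 1/2 I^A I^B.
Crossing each possibility with the father I^B i and summing P(type A): 1/2·1/2 + 1/2·1/4 = 3/8.
Similarly for Rh via the mother's Rh distribution: P(Rh+) = 3/4.
Independent loci: 3/8 × 3/4 = 9/32.

9/32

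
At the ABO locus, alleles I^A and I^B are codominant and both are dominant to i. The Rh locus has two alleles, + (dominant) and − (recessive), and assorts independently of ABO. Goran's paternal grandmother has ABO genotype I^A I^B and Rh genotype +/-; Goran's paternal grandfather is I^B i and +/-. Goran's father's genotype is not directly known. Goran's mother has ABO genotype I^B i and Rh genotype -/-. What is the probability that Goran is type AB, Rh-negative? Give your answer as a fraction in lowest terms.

Goran's father's ABO genotype from I^A I^B × I^B i: 1/4 I^A I^B, 1/4 I^A i, 1/4 I^B I^B, 1/4 I^B i.
Crossing each possibility with the mother I^B i and summing P(type AB): 1/4·1/4 + 1/4·1/4 + 1/4·0 + 1/4·0 = 1/8.
Similarly for Rh via the father's Rh distribution: P(Rh-) = 1/2.
Independent loci: 1/8 × 1/2 = 1/16.

1/16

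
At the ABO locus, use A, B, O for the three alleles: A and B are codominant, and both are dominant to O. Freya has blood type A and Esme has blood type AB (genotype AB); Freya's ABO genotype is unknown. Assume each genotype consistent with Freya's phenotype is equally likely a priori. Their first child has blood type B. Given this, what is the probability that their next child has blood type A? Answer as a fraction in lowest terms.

Possible genotypes: Freya ∈ {AA, AO}; Esme ∈ {AB}.
Weight each parental genotype pair by prior × P(type-B child):
  AO × AB: posterior weight 1; P(next child type A) = 1/2.
Weighted sum = 1/2.

1/2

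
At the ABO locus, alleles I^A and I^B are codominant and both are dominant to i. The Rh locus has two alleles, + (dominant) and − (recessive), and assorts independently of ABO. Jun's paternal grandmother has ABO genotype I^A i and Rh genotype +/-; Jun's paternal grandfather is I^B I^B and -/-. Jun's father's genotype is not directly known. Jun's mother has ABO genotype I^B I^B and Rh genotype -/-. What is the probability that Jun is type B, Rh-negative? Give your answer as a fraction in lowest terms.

9/16

Jun's father's ABO genotype from I^A i × I^B I^B: 1/2 I^A I^B, 1/2 I^B i.
Crossing each possibility with the mother I^B I^B and summing P(type B): 1/2·1/2 + 1/2·1 = 3/4.
Similarly for Rh via the father's Rh distribution: P(Rh-) = 3/4.
Independent loci: 3/4 × 3/4 = 9/16.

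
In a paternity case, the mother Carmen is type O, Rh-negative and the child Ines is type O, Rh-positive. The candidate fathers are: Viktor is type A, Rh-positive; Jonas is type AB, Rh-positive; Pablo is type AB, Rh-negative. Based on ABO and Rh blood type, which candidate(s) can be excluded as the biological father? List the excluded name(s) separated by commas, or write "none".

Jonas, Pablo

A candidate is excluded only if no genotype consistent with his phenotype could produce a type O, Rh-positive child with a type O, Rh-negative mother.
Jonas (type AB, Rh+): no genotype consistent with that phenotype can produce a type-O Rh+ child with a type-O mother.
Pablo (type AB, Rh-): no genotype consistent with that phenotype can produce a type-O Rh+ child with a type-O mother.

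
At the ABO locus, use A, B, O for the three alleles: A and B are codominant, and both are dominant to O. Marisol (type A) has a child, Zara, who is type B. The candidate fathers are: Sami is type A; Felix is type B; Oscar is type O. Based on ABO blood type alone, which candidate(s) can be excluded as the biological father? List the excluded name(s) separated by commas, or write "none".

Sami, Oscar

A candidate is excluded only if no genotype consistent with his phenotype could produce a type B child with a type A mother.
Sami (type A): no genotype consistent with that phenotype can produce a type-B child with a type-A mother.
Oscar (type O): no genotype consistent with that phenotype can produce a type-B child with a type-A mother.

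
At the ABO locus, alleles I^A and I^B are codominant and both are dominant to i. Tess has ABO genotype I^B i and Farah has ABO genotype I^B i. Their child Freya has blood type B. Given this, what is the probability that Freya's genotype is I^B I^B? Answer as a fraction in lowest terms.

1/3

Cross I^B i × I^B i → 1/4 I^B I^B, 1/2 I^B i, 1/4 i i.
Type-B genotypes among offspring: I^B I^B (1/4), I^B i (1/2); total 3/4.
P(I^B I^B | type B) = (1/4) / (3/4) = 1/3.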